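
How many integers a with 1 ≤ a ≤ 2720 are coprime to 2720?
1024

The number of a ∈ {1, ..., 2720} with gcd(a, 2720) = 1 is by definition Euler's totient φ(2720). φ is multiplicative, with φ(p^e) = p^e − p^(e−1). Factorise 2720 = 2^5 · 5 · 17. Then
  φ(2720) = (2^5 − 2^4) · (5 − 1) · (17 − 1) = 16 · 4 · 16 = 1024.
So there are 1024 such integers.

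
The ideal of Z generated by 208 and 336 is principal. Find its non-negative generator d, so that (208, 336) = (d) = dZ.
(208, 336) = (16); d = 16

In the PID Z, (a, b) is generated by gcd(a, b). Compute gcd(336, 208) with the extended Euclidean algorithm, tracking rows (r, s, t) with s·336 + t·208 = r:
  row A: (336, 1, 0)   [1·336 + 0·208 = 336]
  row B: (208, 0, 1)   [0·336 + 1·208 = 208]
  336 = 1·208 + 128   → row C = row A − 1·row B = (128, 1, −1)   [check: 1·336 − 1·208 = 128]
  208 = 1·128 + 80   → row D = row B − 1·row C = (80, −1, 2)   [check: −1·336 + 2·208 = 80]
  128 = 1·80 + 48   → row E = row C − 1·row D = (48, 2, −3)   [check: 2·336 − 3·208 = 48]
  80 = 1·48 + 32   → row F = row D − 1·row E = (32, −3, 5)   [check: −3·336 + 5·208 = 32]
  48 = 1·32 + 16   → row G = row E − 1·row F = (16, 5, −8)   [check: 5·336 − 8·208 = 16]
  32 = 2·16 + 0   → remainder 0, stop. gcd = 16 (last nonzero row G).
So gcd(208, 336) = 16, with Bézout identity 5·336 − 8·208 = 16. Containment (⊇): the Bézout identity exhibits 16 as an element of (208, 336), giving (16) ⊆ (208, 336). Containment (⊆): since 16 | 208 and 16 | 336 (208 = 16·13, 336 = 16·21), every Z-linear combination of 208 and 336 is divisible by 16, so (208, 336) ⊆ (16). Therefore (208, 336) = (16), d = 16.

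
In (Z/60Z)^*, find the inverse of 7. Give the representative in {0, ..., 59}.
Apply the extended Euclidean algorithm to (60, 7), tracking rows (r, s, t) with s·60 + t·7 = r. Each division r_prev = q·r_cur + r_new produces the new row as (previous row) − q·(current row):
  row A: (60, 1, 0)   [1·60 + 0·7 = 60]
  row B: (7, 0, 1)   [0·60 + 1·7 = 7]
  60 = 8·7 + 4   → row C = row A − 8·row B = (4, 1, −8)   [check: 1·60 − 8·7 = 4]
  7 = 1·4 + 3   → row D = row B − 1·row C = (3, −1, 9)   [check: −1·60 + 9·7 = 3]
  4 = 1·3 + 1   → row E = row C − 1·row D = (1, 2, −17)   [check: 2·60 − 17·7 = 1]
  3 = 3·1 + 0   → remainder 0, stop. gcd = 1 (last nonzero row E).
The gcd is 1, so 7 is invertible mod 60. The last nonzero row gives 2·60 − 17·7 = 1, so t = −17. So 7^(−1) ≡ −17 ≡ 43 (mod 60). Verify: 7 · 43 = 301 ≡ 1 (mod 60). ✓

Final answer: 7^(−1) ≡ 43 (mod 60)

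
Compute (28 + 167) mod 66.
63

Reduce the summands first: 167 ≡ 35 (mod 66), so 28 + 167 ≡ 28 + 35 (mod 66). 28 + 35 = 63; 63 = 0·66 + 63, so (28 + 167) mod 66 = 63.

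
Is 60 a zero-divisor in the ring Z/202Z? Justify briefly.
gcd(60, 202) = 2 > 1, so 60 is not a unit in Z/202Z. In Z/nZ every nonzero non-unit is a zero-divisor: explicitly, take b = 202/gcd = 101 ≠ 0 (mod 202); then 60·101 = 6060 = 30·202, i.e. 60·101 ≡ 0 (mod 202). So 60 is a zero-divisor.

Final answer: YES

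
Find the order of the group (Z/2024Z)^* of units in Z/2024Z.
|(Z/2024Z)^*| = 880

(Z/2024Z)^* consists of the classes a with gcd(a, 2024) = 1, so its order is φ(2024). φ is multiplicative, with φ(p^e) = p^e − p^(e−1). Factorise 2024 = 2^3 · 11 · 23. Then
  φ(2024) = (2^3 − 2^2) · (11 − 1) · (23 − 1) = 4 · 10 · 22 = 880.
Thus |(Z/2024Z)^*| = 880.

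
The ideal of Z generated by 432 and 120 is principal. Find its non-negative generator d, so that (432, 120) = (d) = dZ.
In the PID Z, (a, b) is generated by gcd(a, b). Compute gcd(432, 120) with the extended Euclidean algorithm, tracking rows (r, s, t) with s·432 + t·120 = r:
  row A: (432, 1, 0)   [1·432 + 0·120 = 432]
  row B: (120, 0, 1)   [0·432 + 1·120 = 120]
  432 = 3·120 + 72   → row C = row A − 3·row B = (72, 1, −3)   [check: 1·432 − 3·120 = 72]
  120 = 1·72 + 48   → row D = row B − 1·row C = (48, −1, 4)   [check: −1·432 + 4·120 = 48]
  72 = 1·48 + 24   → row E = row C − 1·row D = (24, 2, −7)   [check: 2·432 − 7·120 = 24]
  48 = 2·24 + 0   → remainder 0, stop. gcd = 24 (last nonzero row E).
So gcd(432, 120) = 24, with Bézout identity 2·432 − 7·120 = 24. Containment (⊇): the Bézout identity exhibits 24 as an element of (432, 120), giving (24) ⊆ (432, 120). Containment (⊆): since 24 | 432 and 24 | 120 (432 = 24·18, 120 = 24·5), every Z-linear combination of 432 and 120 is divisible by 24, so (432, 120) ⊆ (24). Therefore (432, 120) = (24), d = 24.

Final answer: (432, 120) = (24); d = 24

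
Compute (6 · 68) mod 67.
Reduce the factors first: 68 ≡ 1 (mod 67), so 6 · 68 ≡ 6 · 1 (mod 67). 6 · 1 = 6. Dividing by 67: 6 = 0·67 + 6. So (6 · 68) mod 67 = 6.

Final answer: 6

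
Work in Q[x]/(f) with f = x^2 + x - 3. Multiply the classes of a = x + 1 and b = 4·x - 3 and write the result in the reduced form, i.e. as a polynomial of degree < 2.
First multiply in Q[x] without reducing: a · b = 4·x^2 + x - 3. Now divide by f(x) = x^2 + x - 3, eliminating the leading term at each step:
  leading term 4·x^2: subtract (4)·f(x) = 4·x^2 + 4·x - 12, leaving 9 - 3·x
The degree is now < 2, so this is the remainder. Hence a · b ≡ 9 - 3·x in Q[x]/(f).

Final answer: a · b ≡ 9 - 3·x (mod f(x))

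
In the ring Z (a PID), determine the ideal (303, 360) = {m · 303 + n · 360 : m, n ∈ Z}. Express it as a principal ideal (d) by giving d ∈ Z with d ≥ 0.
(303, 360) = (3); d = 3

In the PID Z, (a, b) is generated by gcd(a, b). Compute gcd(360, 303) with the extended Euclidean algorithm, tracking rows (r, s, t) with s·360 + t·303 = r:
  row A: (360, 1, 0)   [1·360 + 0·303 = 360]
  row B: (303, 0, 1)   [0·360 + 1·303 = 303]
  360 = 1·303 + 57   → row C = row A − 1·row B = (57, 1, −1)   [check: 1·360 − 1·303 = 57]
  303 = 5·57 + 18   → row D = row B − 5·row C = (18, −5, 6)   [check: −5·360 + 6·303 = 18]
  57 = 3·18 + 3   → row E = row C − 3·row D = (3, 16, −19)   [check: 16·360 − 19·303 = 3]
  18 = 6·3 + 0   → remainder 0, stop. gcd = 3 (last nonzero row E).
So gcd(303, 360) = 3, with Bézout identity 16·360 − 19·303 = 3. Containment (⊇): the Bézout identity exhibits 3 as an element of (303, 360), giving (3) ⊆ (303, 360). Containment (⊆): since 3 | 303 and 3 | 360 (303 = 3·101, 360 = 3·120), every Z-linear combination of 303 and 360 is divisible by 3, so (303, 360) ⊆ (3). Therefore (303, 360) = (3), d = 3.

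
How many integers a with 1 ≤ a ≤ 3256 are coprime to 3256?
The number of a ∈ {1, ..., 3256} with gcd(a, 3256) = 1 is by definition Euler's totient φ(3256). φ is multiplicative, with φ(p^e) = p^e − p^(e−1). Factorise 3256 = 2^3 · 11 · 37. Then
  φ(3256) = (2^3 − 2^2) · (11 − 1) · (37 − 1) = 4 · 10 · 36 = 1440.
So there are 1440 such integers.

Final answer: 1440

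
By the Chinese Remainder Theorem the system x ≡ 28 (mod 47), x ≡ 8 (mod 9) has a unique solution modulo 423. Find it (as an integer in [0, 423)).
The moduli 47, 9 are pairwise coprime, so by the CRT there is a unique solution mod 47·9 = 423.
Solve by successive substitution. Start with x ≡ 28 (mod 47).
  Combine with x ≡ 8 (mod 9): write x = 28 + 47·t and require 28 + 47·t ≡ 8 (mod 9), i.e. 47·t ≡ 8 − 28 ≡ 7 (mod 9). Since 47^(−1) ≡ 5 (mod 9) (47 ≡ 2 (mod 9)), t ≡ 5·7 ≡ 8 (mod 9). So x ≡ 28 + 47·8 = 404 (mod 423).
Unique solution in [0, 423): x = 404.

Final answer: x ≡ 404 (mod 423); the representative in [0, 423) is 404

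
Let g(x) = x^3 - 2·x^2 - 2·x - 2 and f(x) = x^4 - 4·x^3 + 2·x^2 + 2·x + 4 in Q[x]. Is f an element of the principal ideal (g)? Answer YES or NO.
In Q[x] the ideal (g) consists of all multiples of g, so f ∈ (g) iff g | f, i.e. iff the remainder of f on division by g is 0. Divide f by g (g is monic, so eliminate the leading term of the running remainder at each step):
  leading term x^4: subtract (x)·g(x) = x^4 - 2·x^3 - 2·x^2 - 2·x, leaving -2·x^3 + 4·x^2 + 4·x + 4
  leading term -2·x^3: subtract (-2)·g(x) = -2·x^3 + 4·x^2 + 4·x + 4, leaving 0
The remainder is 0, so f(x) = g(x) · h(x) with h(x) = x - 2. Hence g | f, i.e. f ∈ (g).

Final answer: YES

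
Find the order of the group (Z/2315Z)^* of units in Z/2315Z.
|(Z/2315Z)^*| = 1848

(Z/2315Z)^* consists of the classes a with gcd(a, 2315) = 1, so its order is φ(2315). φ is multiplicative, with φ(p^e) = p^e − p^(e−1). Factorise 2315 = 5 · 463. Then
  φ(2315) = (5 − 1) · (463 − 1) = 4 · 462 = 1848.
Thus |(Z/2315Z)^*| = 1848.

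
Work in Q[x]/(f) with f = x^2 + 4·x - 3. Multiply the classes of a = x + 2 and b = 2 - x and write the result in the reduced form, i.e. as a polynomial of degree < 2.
First multiply in Q[x] without reducing: a · b = 4 - x^2. Now divide by f(x) = x^2 + 4·x - 3, eliminating the leading term at each step:
  leading term -x^2: subtract (-1)·f(x) = -x^2 - 4·x + 3, leaving 4·x + 1
The degree is now < 2, so this is the remainder. Hence a · b ≡ 4·x + 1 in Q[x]/(f).

Final answer: a · b ≡ 4·x + 1 (mod f(x))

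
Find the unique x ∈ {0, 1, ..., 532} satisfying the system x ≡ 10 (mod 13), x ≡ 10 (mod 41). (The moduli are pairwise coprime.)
The moduli 13, 41 are pairwise coprime, so by the CRT there is a unique solution mod 13·41 = 533.
Solve by successive substitution. Start with x ≡ 10 (mod 13).
  Combine with x ≡ 10 (mod 41): write x = 10 + 13·t and require 10 + 13·t ≡ 10 (mod 41), i.e. 13·t ≡ 10 − 10 ≡ 0 (mod 41). Since 13^(−1) ≡ 19 (mod 41), t ≡ 19·0 ≡ 0 (mod 41). So x ≡ 10 + 13·0 = 10 (mod 533).
Unique solution in [0, 533): x = 10.

Final answer: x ≡ 10 (mod 533); the representative in [0, 533) is 10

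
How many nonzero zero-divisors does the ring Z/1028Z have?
In Z/1028Z each nonzero element is either a unit (gcd with 1028 is 1) or a zero-divisor (gcd > 1). The number of units is φ(1028): factorise 1028 = 2^2 · 257, so φ(1028) = (2^2 − 2^1) · (257 − 1) = 2 · 256 = 512. The nonzero elements number 1028 − 1 = 1027. Hence the nonzero zero-divisors number 1027 − 512 = 515.

Final answer: Z/1028Z has 515 nonzero zero-divisors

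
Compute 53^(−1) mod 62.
53^(−1) ≡ 55 (mod 62)

Apply the extended Euclidean algorithm to (62, 53), tracking rows (r, s, t) with s·62 + t·53 = r. Each division r_prev = q·r_cur + r_new produces the new row as (previous row) − q·(current row):
  row A: (62, 1, 0)   [1·62 + 0·53 = 62]
  row B: (53, 0, 1)   [0·62 + 1·53 = 53]
  62 = 1·53 + 9   → row C = row A − 1·row B = (9, 1, −1)   [check: 1·62 − 1·53 = 9]
  53 = 5·9 + 8   → row D = row B − 5·row C = (8, −5, 6)   [check: −5·62 + 6·53 = 8]
  9 = 1·8 + 1   → row E = row C − 1·row D = (1, 6, −7)   [check: 6·62 − 7·53 = 1]
  8 = 8·1 + 0   → remainder 0, stop. gcd = 1 (last nonzero row E).
The gcd is 1, so 53 is invertible mod 62. The last nonzero row gives 6·62 − 7·53 = 1, so t = −7. So 53^(−1) ≡ −7 ≡ 55 (mod 62). Verify: 53 · 55 = 2915 ≡ 1 (mod 62). ✓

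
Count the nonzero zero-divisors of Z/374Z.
In Z/374Z each nonzero element is either a unit (gcd with 374 is 1) or a zero-divisor (gcd > 1). The number of units is φ(374): factorise 374 = 2 · 11 · 17, so φ(374) = (2 − 1) · (11 − 1) · (17 − 1) = 1 · 10 · 16 = 160. The nonzero elements number 374 − 1 = 373. Hence the nonzero zero-divisors number 373 − 160 = 213.

Final answer: Z/374Z has 213 nonzero zero-divisors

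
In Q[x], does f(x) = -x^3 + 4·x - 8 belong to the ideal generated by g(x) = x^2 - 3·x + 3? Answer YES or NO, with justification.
NO

In Q[x] the ideal (g) consists of all multiples of g, so f ∈ (g) iff g | f, i.e. iff the remainder of f on division by g is 0. Divide f by g (g is monic, so eliminate the leading term of the running remainder at each step):
  leading term -x^3: subtract (-x)·g(x) = -x^3 + 3·x^2 - 3·x, leaving -3·x^2 + 7·x - 8
  leading term -3·x^2: subtract (-3)·g(x) = -3·x^2 + 9·x - 9, leaving 1 - 2·x
The remainder r(x) = 1 - 2·x ≠ 0 (and deg r < deg g), so g ∤ f, i.e. f ∉ (g).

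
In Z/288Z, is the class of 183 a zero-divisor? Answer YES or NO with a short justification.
YES

gcd(183, 288) = 3 > 1, so 183 is not a unit in Z/288Z. In Z/nZ every nonzero non-unit is a zero-divisor: explicitly, take b = 288/gcd = 96 ≠ 0 (mod 288); then 183·96 = 17568 = 61·288, i.e. 183·96 ≡ 0 (mod 288). So 183 is a zero-divisor.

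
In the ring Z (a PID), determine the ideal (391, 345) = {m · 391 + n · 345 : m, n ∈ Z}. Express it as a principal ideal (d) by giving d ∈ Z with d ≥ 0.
In the PID Z, (a, b) is generated by gcd(a, b). Compute gcd(391, 345) with the extended Euclidean algorithm, tracking rows (r, s, t) with s·391 + t·345 = r:
  row A: (391, 1, 0)   [1·391 + 0·345 = 391]
  row B: (345, 0, 1)   [0·391 + 1·345 = 345]
  391 = 1·345 + 46   → row C = row A − 1·row B = (46, 1, −1)   [check: 1·391 − 1·345 = 46]
  345 = 7·46 + 23   → row D = row B − 7·row C = (23, −7, 8)   [check: −7·391 + 8·345 = 23]
  46 = 2·23 + 0   → remainder 0, stop. gcd = 23 (last nonzero row D).
So gcd(391, 345) = 23, with Bézout identity −7·391 + 8·345 = 23. Containment (⊇): the Bézout identity exhibits 23 as an element of (391, 345), giving (23) ⊆ (391, 345). Containment (⊆): since 23 | 391 and 23 | 345 (391 = 23·17, 345 = 23·15), every Z-linear combination of 391 and 345 is divisible by 23, so (391, 345) ⊆ (23). Therefore (391, 345) = (23), d = 23.

Final answer: (391, 345) = (23); d = 23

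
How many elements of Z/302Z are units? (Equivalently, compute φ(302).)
An element a ∈ Z/302Z is a unit iff gcd(a, 302) = 1, so the number of units is φ(302). φ is multiplicative, with φ(p^e) = p^e − p^(e−1). Factorise 302 = 2 · 151. Then
  φ(302) = (2 − 1) · (151 − 1) = 1 · 150 = 150.

Final answer: Z/302Z has φ(302) = 150 units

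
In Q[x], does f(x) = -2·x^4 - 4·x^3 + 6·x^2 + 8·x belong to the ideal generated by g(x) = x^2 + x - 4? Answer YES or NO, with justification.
YES

In Q[x] the ideal (g) consists of all multiples of g, so f ∈ (g) iff g | f, i.e. iff the remainder of f on division by g is 0. Divide f by g (g is monic, so eliminate the leading term of the running remainder at each step):
  leading term -2·x^4: subtract (-2·x^2)·g(x) = -2·x^4 - 2·x^3 + 8·x^2, leaving -2·x^3 - 2·x^2 + 8·x
  leading term -2·x^3: subtract (-2·x)·g(x) = -2·x^3 - 2·x^2 + 8·x, leaving 0
The remainder is 0, so f(x) = g(x) · h(x) with h(x) = -2·x^2 - 2·x. Hence g | f, i.e. f ∈ (g).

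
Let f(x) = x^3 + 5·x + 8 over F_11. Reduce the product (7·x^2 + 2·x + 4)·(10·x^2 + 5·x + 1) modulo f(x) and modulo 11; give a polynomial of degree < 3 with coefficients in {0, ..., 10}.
Multiply as integer polynomials: a · b = 70·x^4 + 55·x^3 + 57·x^2 + 22·x + 4. Reducing coefficients mod 11: a · b ≡ 4·x^4 + 2·x^2 + 4. Now divide by f(x) = x^3 + 5·x + 8 in F_11[x], eliminating the leading term at each step:
  leading term 4·x^4: subtract (4·x)·f(x) = 4·x^4 + 9·x^2 + 10·x, leaving 4·x^2 + x + 4 (coefficients mod 11)
The degree is now < 3, so this is the remainder. Hence a · b ≡ 4·x^2 + x + 4 in F_11[x]/(f).

Final answer: a · b ≡ 4·x^2 + x + 4 (mod f(x))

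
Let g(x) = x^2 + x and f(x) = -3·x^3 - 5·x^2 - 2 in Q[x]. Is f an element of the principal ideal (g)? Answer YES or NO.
NO

In Q[x] the ideal (g) consists of all multiples of g, so f ∈ (g) iff g | f, i.e. iff the remainder of f on division by g is 0. Divide f by g (g is monic, so eliminate the leading term of the running remainder at each step):
  leading term -3·x^3: subtract (-3·x)·g(x) = -3·x^3 - 3·x^2, leaving -2·x^2 - 2
  leading term -2·x^2: subtract (-2)·g(x) = -2·x^2 - 2·x, leaving 2·x - 2
The remainder r(x) = 2·x - 2 ≠ 0 (and deg r < deg g), so g ∤ f, i.e. f ∉ (g).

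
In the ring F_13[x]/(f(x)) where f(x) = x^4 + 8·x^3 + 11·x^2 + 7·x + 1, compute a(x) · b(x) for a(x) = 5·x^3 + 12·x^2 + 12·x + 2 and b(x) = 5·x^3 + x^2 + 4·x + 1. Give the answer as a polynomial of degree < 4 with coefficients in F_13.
Multiply as integer polynomials: a · b = 25·x^6 + 65·x^5 + 92·x^4 + 75·x^3 + 62·x^2 + 20·x + 2. Reducing coefficients mod 13: a · b ≡ 12·x^6 + x^4 + 10·x^3 + 10·x^2 + 7·x + 2. Now divide by f(x) = x^4 + 8·x^3 + 11·x^2 + 7·x + 1 in F_13[x], eliminating the leading term at each step:
  leading term 12·x^6: subtract (12·x^2)·f(x) = 12·x^6 + 5·x^5 + 2·x^4 + 6·x^3 + 12·x^2, leaving 8·x^5 + 12·x^4 + 4·x^3 + 11·x^2 + 7·x + 2 (coefficients mod 13)
  leading term 8·x^5: subtract (8·x)·f(x) = 8·x^5 + 12·x^4 + 10·x^3 + 4·x^2 + 8·x, leaving 7·x^3 + 7·x^2 + 12·x + 2 (coefficients mod 13)
The degree is now < 4, so this is the remainder. Hence a · b ≡ 7·x^3 + 7·x^2 + 12·x + 2 in F_13[x]/(f).

Final answer: a · b ≡ 7·x^3 + 7·x^2 + 12·x + 2 (mod f(x))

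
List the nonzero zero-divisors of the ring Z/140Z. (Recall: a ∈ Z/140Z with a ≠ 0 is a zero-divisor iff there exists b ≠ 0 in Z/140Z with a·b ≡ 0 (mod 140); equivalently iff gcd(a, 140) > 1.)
nonzero zero-divisors of Z/140Z = {2, 4, 5, 6, 7, 8, 10, 12, 14, 15, 16, 18, 20, 21, 22, 24, 25, 26, 28, 30, 32, 34, 35, 36, 38, 40, 42, 44, 45, 46, 48, 49, 50, 52, 54, 55, 56, 58, 60, 62, 63, 64, 65, 66, 68, 70, 72, 74, 75, 76, 77, 78, 80, 82, 84, 85, 86, 88, 90, 91, 92, 94, 95, 96, 98, 100, 102, 104, 105, 106, 108, 110, 112, 114, 115, 116, 118, 119, 120, 122, 124, 125, 126, 128, 130, 132, 133, 134, 135, 136, 138}

An element a ∈ Z/140Z (with a ≠ 0) is a zero-divisor iff gcd(a, 140) > 1 (because a is a unit precisely when gcd(a, n) = 1, and in Z/nZ every nonzero, non-unit element is a zero-divisor). Scan a = 1, ..., 139 and keep those with gcd(a, 140) > 1:
  gcd(2, 140) = 2, gcd(4, 140) = 4, gcd(5, 140) = 5, gcd(6, 140) = 2, gcd(7, 140) = 7, gcd(8, 140) = 4, gcd(10, 140) = 10, gcd(12, 140) = 4, gcd(14, 140) = 14, gcd(15, 140) = 5, gcd(16, 140) = 4, gcd(18, 140) = 2, gcd(20, 140) = 20, gcd(21, 140) = 7, gcd(22, 140) = 2, gcd(24, 140) = 4, gcd(25, 140) = 5, gcd(26, 140) = 2, gcd(28, 140) = 28, gcd(30, 140) = 10, gcd(32, 140) = 4, gcd(34, 140) = 2, gcd(35, 140) = 35, gcd(36, 140) = 4, gcd(38, 140) = 2, gcd(40, 140) = 20, gcd(42, 140) = 14, gcd(44, 140) = 4, gcd(45, 140) = 5, gcd(46, 140) = 2, gcd(48, 140) = 4, gcd(49, 140) = 7, gcd(50, 140) = 10, gcd(52, 140) = 4, gcd(54, 140) = 2, gcd(55, 140) = 5, gcd(56, 140) = 28, gcd(58, 140) = 2, gcd(60, 140) = 20, gcd(62, 140) = 2, gcd(63, 140) = 7, gcd(64, 140) = 4, gcd(65, 140) = 5, gcd(66, 140) = 2, gcd(68, 140) = 4, gcd(70, 140) = 70, gcd(72, 140) = 4, gcd(74, 140) = 2, gcd(75, 140) = 5, gcd(76, 140) = 4, gcd(77, 140) = 7, gcd(78, 140) = 2, gcd(80, 140) = 20, gcd(82, 140) = 2, gcd(84, 140) = 28, gcd(85, 140) = 5, gcd(86, 140) = 2, gcd(88, 140) = 4, gcd(90, 140) = 10, gcd(91, 140) = 7, gcd(92, 140) = 4, gcd(94, 140) = 2, gcd(95, 140) = 5, gcd(96, 140) = 4, gcd(98, 140) = 14, gcd(100, 140) = 20, gcd(102, 140) = 2, gcd(104, 140) = 4, gcd(105, 140) = 35, gcd(106, 140) = 2, gcd(108, 140) = 4, gcd(110, 140) = 10, gcd(112, 140) = 28, gcd(114, 140) = 2, gcd(115, 140) = 5, gcd(116, 140) = 4, gcd(118, 140) = 2, gcd(119, 140) = 7, gcd(120, 140) = 20, gcd(122, 140) = 2, gcd(124, 140) = 4, gcd(125, 140) = 5, gcd(126, 140) = 14, gcd(128, 140) = 4, gcd(130, 140) = 10, gcd(132, 140) = 4, gcd(133, 140) = 7, gcd(134, 140) = 2, gcd(135, 140) = 5, gcd(136, 140) = 4, gcd(138, 140) = 2.
All other a ∈ {1, ..., 139} have gcd(a, 140) = 1 and are units. So the nonzero zero-divisors are exactly the 91 values of a appearing in this scan.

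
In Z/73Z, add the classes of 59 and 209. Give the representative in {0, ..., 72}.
Reduce the summands first: 209 ≡ 63 (mod 73), so 59 + 209 ≡ 59 + 63 (mod 73). 59 + 63 = 122; 122 = 1·73 + 49, so (59 + 209) mod 73 = 49.

Final answer: 49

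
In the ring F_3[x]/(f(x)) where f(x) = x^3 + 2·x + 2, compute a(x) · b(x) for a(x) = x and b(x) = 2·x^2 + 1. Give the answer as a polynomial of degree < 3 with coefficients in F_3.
Multiply as integer polynomials: a · b = 2·x^3 + x. Reducing coefficients mod 3: a · b ≡ 2·x^3 + x. Now divide by f(x) = x^3 + 2·x + 2 in F_3[x], eliminating the leading term at each step:
  leading term 2·x^3: subtract (2)·f(x) = 2·x^3 + x + 1, leaving 2 (coefficients mod 3)
The degree is now < 3, so this is the remainder. Hence a · b ≡ 2 in F_3[x]/(f).

Final answer: a · b ≡ 2 (mod f(x))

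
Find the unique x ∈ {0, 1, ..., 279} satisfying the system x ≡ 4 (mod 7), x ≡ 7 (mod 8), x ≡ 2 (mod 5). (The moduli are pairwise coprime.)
The moduli 7, 8, 5 are pairwise coprime, so by the CRT there is a unique solution mod 7·8·5 = 280.
Solve by successive substitution. Start with x ≡ 4 (mod 7).
  Combine with x ≡ 7 (mod 8): write x = 4 + 7·t and require 4 + 7·t ≡ 7 (mod 8), i.e. 7·t ≡ 7 − 4 ≡ 3 (mod 8). Since 7^(−1) ≡ 7 (mod 8), t ≡ 7·3 ≡ 5 (mod 8). So x ≡ 4 + 7·5 = 39 (mod 56).
  Combine with x ≡ 2 (mod 5): write x = 39 + 56·t and require 39 + 56·t ≡ 2 (mod 5), i.e. 56·t ≡ 2 − 39 ≡ 3 (mod 5). Since 56^(−1) ≡ 1 (mod 5) (56 ≡ 1 (mod 5)), t ≡ 1·3 ≡ 3 (mod 5). So x ≡ 39 + 56·3 = 207 (mod 280).
Unique solution in [0, 280): x = 207.

Final answer: x ≡ 207 (mod 280); the representative in [0, 280) is 207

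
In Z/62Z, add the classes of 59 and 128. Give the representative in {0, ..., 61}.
Reduce the summands first: 128 ≡ 4 (mod 62), so 59 + 128 ≡ 59 + 4 (mod 62). 59 + 4 = 63; 63 = 1·62 + 1, so (59 + 128) mod 62 = 1.

Final answer: 1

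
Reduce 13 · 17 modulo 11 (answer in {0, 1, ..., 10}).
1

Reduce the factors first: 13 ≡ 2, 17 ≡ 6 (mod 11), so 13 · 17 ≡ 2 · 6 (mod 11). 2 · 6 = 12. Dividing by 11: 12 = 1·11 + 1. So (13 · 17) mod 11 = 1.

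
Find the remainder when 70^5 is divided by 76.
Use repeated squaring. Binary(5) = 101. Walk through the bits of the exponent 5 left-to-right: at each bit after the leading one, square the running value, then multiply by 70 if the bit is 1 (always reducing mod 76):
  bit 1 = 1 (leading): start with 70.
  bit 2 = 0: square 70^2 = 4900 ≡ 36 (mod 76).
  bit 3 = 1: square 36^2 = 1296 ≡ 4; bit is 1, so multiply 4·70 = 280 ≡ 52 (mod 76).
Final value: 70^5 ≡ 52 (mod 76).

Final answer: 52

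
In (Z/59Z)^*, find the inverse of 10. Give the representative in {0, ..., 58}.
Apply the extended Euclidean algorithm to (59, 10), tracking rows (r, s, t) with s·59 + t·10 = r. Each division r_prev = q·r_cur + r_new produces the new row as (previous row) − q·(current row):
  row A: (59, 1, 0)   [1·59 + 0·10 = 59]
  row B: (10, 0, 1)   [0·59 + 1·10 = 10]
  59 = 5·10 + 9   → row C = row A − 5·row B = (9, 1, −5)   [check: 1·59 − 5·10 = 9]
  10 = 1·9 + 1   → row D = row B − 1·row C = (1, −1, 6)   [check: −1·59 + 6·10 = 1]
  9 = 9·1 + 0   → remainder 0, stop. gcd = 1 (last nonzero row D).
The gcd is 1, so 10 is invertible mod 59. The last nonzero row gives −1·59 + 6·10 = 1, so t = 6. So 10^(−1) ≡ 6 (mod 59). Verify: 10 · 6 = 60 ≡ 1 (mod 59). ✓

Final answer: 10^(−1) ≡ 6 (mod 59)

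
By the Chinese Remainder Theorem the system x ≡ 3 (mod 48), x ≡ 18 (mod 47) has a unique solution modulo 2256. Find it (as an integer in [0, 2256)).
x ≡ 723 (mod 2256); the representative in [0, 2256) is 723

The moduli 48, 47 are pairwise coprime, so by the CRT there is a unique solution mod 48·47 = 2256.
Solve by successive substitution. Start with x ≡ 3 (mod 48).
  Combine with x ≡ 18 (mod 47): write x = 3 + 48·t and require 3 + 48·t ≡ 18 (mod 47), i.e. 48·t ≡ 18 − 3 ≡ 15 (mod 47). Since 48^(−1) ≡ 1 (mod 47) (48 ≡ 1 (mod 47)), t ≡ 1·15 ≡ 15 (mod 47). So x ≡ 3 + 48·15 = 723 (mod 2256).
Unique solution in [0, 2256): x = 723.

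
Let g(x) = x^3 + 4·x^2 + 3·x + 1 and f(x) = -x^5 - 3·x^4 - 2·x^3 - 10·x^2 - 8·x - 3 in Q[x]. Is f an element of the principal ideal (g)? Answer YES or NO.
In Q[x] the ideal (g) consists of all multiples of g, so f ∈ (g) iff g | f, i.e. iff the remainder of f on division by g is 0. Divide f by g (g is monic, so eliminate the leading term of the running remainder at each step):
  leading term -x^5: subtract (-x^2)·g(x) = -x^5 - 4·x^4 - 3·x^3 - x^2, leaving x^4 + x^3 - 9·x^2 - 8·x - 3
  leading term x^4: subtract (x)·g(x) = x^4 + 4·x^3 + 3·x^2 + x, leaving -3·x^3 - 12·x^2 - 9·x - 3
  leading term -3·x^3: subtract (-3)·g(x) = -3·x^3 - 12·x^2 - 9·x - 3, leaving 0
The remainder is 0, so f(x) = g(x) · h(x) with h(x) = -x^2 + x - 3. Hence g | f, i.e. f ∈ (g).

Final answer: YES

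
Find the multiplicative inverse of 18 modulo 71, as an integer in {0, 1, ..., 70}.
Apply the extended Euclidean algorithm to (71, 18), tracking rows (r, s, t) with s·71 + t·18 = r. Each division r_prev = q·r_cur + r_new produces the new row as (previous row) − q·(current row):
  row A: (71, 1, 0)   [1·71 + 0·18 = 71]
  row B: (18, 0, 1)   [0·71 + 1·18 = 18]
  71 = 3·18 + 17   → row C = row A − 3·row B = (17, 1, −3)   [check: 1·71 − 3·18 = 17]
  18 = 1·17 + 1   → row D = row B − 1·row C = (1, −1, 4)   [check: −1·71 + 4·18 = 1]
  17 = 17·1 + 0   → remainder 0, stop. gcd = 1 (last nonzero row D).
The gcd is 1, so 18 is invertible mod 71. The last nonzero row gives −1·71 + 4·18 = 1, so t = 4. So 18^(−1) ≡ 4 (mod 71). Verify: 18 · 4 = 72 ≡ 1 (mod 71). ✓

Final answer: 18^(−1) ≡ 4 (mod 71)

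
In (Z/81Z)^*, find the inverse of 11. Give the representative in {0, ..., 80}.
11^(−1) ≡ 59 (mod 81)

Apply the extended Euclidean algorithm to (81, 11), tracking rows (r, s, t) with s·81 + t·11 = r. Each division r_prev = q·r_cur + r_new produces the new row as (previous row) − q·(current row):
  row A: (81, 1, 0)   [1·81 + 0·11 = 81]
  row B: (11, 0, 1)   [0·81 + 1·11 = 11]
  81 = 7·11 + 4   → row C = row A − 7·row B = (4, 1, −7)   [check: 1·81 − 7·11 = 4]
  11 = 2·4 + 3   → row D = row B − 2·row C = (3, −2, 15)   [check: −2·81 + 15·11 = 3]
  4 = 1·3 + 1   → row E = row C − 1·row D = (1, 3, −22)   [check: 3·81 − 22·11 = 1]
  3 = 3·1 + 0   → remainder 0, stop. gcd = 1 (last nonzero row E).
The gcd is 1, so 11 is invertible mod 81. The last nonzero row gives 3·81 − 22·11 = 1, so t = −22. So 11^(−1) ≡ −22 ≡ 59 (mod 81). Verify: 11 · 59 = 649 ≡ 1 (mod 81). ✓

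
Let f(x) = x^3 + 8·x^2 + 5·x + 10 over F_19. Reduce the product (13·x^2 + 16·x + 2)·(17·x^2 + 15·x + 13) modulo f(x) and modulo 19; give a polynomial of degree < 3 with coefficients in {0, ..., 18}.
Multiply as integer polynomials: a · b = 221·x^4 + 467·x^3 + 443·x^2 + 238·x + 26. Reducing coefficients mod 19: a · b ≡ 12·x^4 + 11·x^3 + 6·x^2 + 10·x + 7. Now divide by f(x) = x^3 + 8·x^2 + 5·x + 10 in F_19[x], eliminating the leading term at each step:
  leading term 12·x^4: subtract (12·x)·f(x) = 12·x^4 + x^3 + 3·x^2 + 6·x, leaving 10·x^3 + 3·x^2 + 4·x + 7 (coefficients mod 19)
  leading term 10·x^3: subtract (10)·f(x) = 10·x^3 + 4·x^2 + 12·x + 5, leaving 18·x^2 + 11·x + 2 (coefficients mod 19)
The degree is now < 3, so this is the remainder. Hence a · b ≡ 18·x^2 + 11·x + 2 in F_19[x]/(f).

Final answer: a · b ≡ 18·x^2 + 11·x + 2 (mod f(x))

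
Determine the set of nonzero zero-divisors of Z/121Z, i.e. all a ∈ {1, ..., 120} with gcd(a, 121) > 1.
An element a ∈ Z/121Z (with a ≠ 0) is a zero-divisor iff gcd(a, 121) > 1 (because a is a unit precisely when gcd(a, n) = 1, and in Z/nZ every nonzero, non-unit element is a zero-divisor). Scan a = 1, ..., 120 and keep those with gcd(a, 121) > 1:
  gcd(11, 121) = 11, gcd(22, 121) = 11, gcd(33, 121) = 11, gcd(44, 121) = 11, gcd(55, 121) = 11, gcd(66, 121) = 11, gcd(77, 121) = 11, gcd(88, 121) = 11, gcd(99, 121) = 11, gcd(110, 121) = 11.
All other a ∈ {1, ..., 120} have gcd(a, 121) = 1 and are units. So the nonzero zero-divisors are exactly the 10 values of a appearing in this scan.

Final answer: nonzero zero-divisors of Z/121Z = {11, 22, 33, 44, 55, 66, 77, 88, 99, 110}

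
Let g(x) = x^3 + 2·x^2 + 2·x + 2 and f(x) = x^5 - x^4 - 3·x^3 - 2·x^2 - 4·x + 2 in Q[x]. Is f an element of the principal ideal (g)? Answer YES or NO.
In Q[x] the ideal (g) consists of all multiples of g, so f ∈ (g) iff g | f, i.e. iff the remainder of f on division by g is 0. Divide f by g (g is monic, so eliminate the leading term of the running remainder at each step):
  leading term x^5: subtract (x^2)·g(x) = x^5 + 2·x^4 + 2·x^3 + 2·x^2, leaving -3·x^4 - 5·x^3 - 4·x^2 - 4·x + 2
  leading term -3·x^4: subtract (-3·x)·g(x) = -3·x^4 - 6·x^3 - 6·x^2 - 6·x, leaving x^3 + 2·x^2 + 2·x + 2
  leading term x^3: subtract (1)·g(x) = x^3 + 2·x^2 + 2·x + 2, leaving 0
The remainder is 0, so f(x) = g(x) · h(x) with h(x) = x^2 - 3·x + 1. Hence g | f, i.e. f ∈ (g).

Final answer: YES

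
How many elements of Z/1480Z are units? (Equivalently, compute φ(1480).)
An element a ∈ Z/1480Z is a unit iff gcd(a, 1480) = 1, so the number of units is φ(1480). φ is multiplicative, with φ(p^e) = p^e − p^(e−1). Factorise 1480 = 2^3 · 5 · 37. Then
  φ(1480) = (2^3 − 2^2) · (5 − 1) · (37 − 1) = 4 · 4 · 36 = 576.

Final answer: Z/1480Z has φ(1480) = 576 units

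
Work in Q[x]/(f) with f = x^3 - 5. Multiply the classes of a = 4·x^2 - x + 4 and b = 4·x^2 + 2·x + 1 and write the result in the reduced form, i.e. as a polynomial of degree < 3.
First multiply in Q[x] without reducing: a · b = 16·x^4 + 4·x^3 + 18·x^2 + 7·x + 4. Now divide by f(x) = x^3 - 5, eliminating the leading term at each step:
  leading term 16·x^4: subtract (16·x)·f(x) = 16·x^4 - 80·x, leaving 4·x^3 + 18·x^2 + 87·x + 4
  leading term 4·x^3: subtract (4)·f(x) = 4·x^3 - 20, leaving 18·x^2 + 87·x + 24
The degree is now < 3, so this is the remainder. Hence a · b ≡ 18·x^2 + 87·x + 24 in Q[x]/(f).

Final answer: a · b ≡ 18·x^2 + 87·x + 24 (mod f(x))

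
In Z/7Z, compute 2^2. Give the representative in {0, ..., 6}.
Use repeated squaring. Binary(2) = 10. Walk through the bits of the exponent 2 left-to-right: at each bit after the leading one, square the running value, then multiply by 2 if the bit is 1 (always reducing mod 7):
  bit 1 = 1 (leading): start with 2.
  bit 2 = 0: square 2^2 = 4 (mod 7).
Final value: 2^2 ≡ 4 (mod 7).

Final answer: 4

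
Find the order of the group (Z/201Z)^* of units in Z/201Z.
(Z/201Z)^* consists of the classes a with gcd(a, 201) = 1, so its order is φ(201). φ is multiplicative, with φ(p^e) = p^e − p^(e−1). Factorise 201 = 3 · 67. Then
  φ(201) = (3 − 1) · (67 − 1) = 2 · 66 = 132.
Thus |(Z/201Z)^*| = 132.

Final answer: |(Z/201Z)^*| = 132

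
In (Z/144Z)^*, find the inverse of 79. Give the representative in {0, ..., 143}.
79^(−1) ≡ 31 (mod 144)

Apply the extended Euclidean algorithm to (144, 79), tracking rows (r, s, t) with s·144 + t·79 = r. Each division r_prev = q·r_cur + r_new produces the new row as (previous row) − q·(current row):
  row A: (144, 1, 0)   [1·144 + 0·79 = 144]
  row B: (79, 0, 1)   [0·144 + 1·79 = 79]
  144 = 1·79 + 65   → row C = row A − 1·row B = (65, 1, −1)   [check: 1·144 − 1·79 = 65]
  79 = 1·65 + 14   → row D = row B − 1·row C = (14, −1, 2)   [check: −1·144 + 2·79 = 14]
  65 = 4·14 + 9   → row E = row C − 4·row D = (9, 5, −9)   [check: 5·144 − 9·79 = 9]
  14 = 1·9 + 5   → row F = row D − 1·row E = (5, −6, 11)   [check: −6·144 + 11·79 = 5]
  9 = 1·5 + 4   → row G = row E − 1·row F = (4, 11, −20)   [check: 11·144 − 20·79 = 4]
  5 = 1·4 + 1   → row H = row F − 1·row G = (1, −17, 31)   [check: −17·144 + 31·79 = 1]
  4 = 4·1 + 0   → remainder 0, stop. gcd = 1 (last nonzero row H).
The gcd is 1, so 79 is invertible mod 144. The last nonzero row gives −17·144 + 31·79 = 1, so t = 31. So 79^(−1) ≡ 31 (mod 144). Verify: 79 · 31 = 2449 ≡ 1 (mod 144). ✓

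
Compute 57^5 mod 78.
Use repeated squaring. Binary(5) = 101. Walk through the bits of the exponent 5 left-to-right: at each bit after the leading one, square the running value, then multiply by 57 if the bit is 1 (always reducing mod 78):
  bit 1 = 1 (leading): start with 57.
  bit 2 = 0: square 57^2 = 3249 ≡ 51 (mod 78).
  bit 3 = 1: square 51^2 = 2601 ≡ 27; bit is 1, so multiply 27·57 = 1539 ≡ 57 (mod 78).
Final value: 57^5 ≡ 57 (mod 78).

Final answer: 57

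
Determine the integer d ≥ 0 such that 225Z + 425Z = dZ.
In the PID Z, (a, b) is generated by gcd(a, b). Compute gcd(425, 225) with the extended Euclidean algorithm, tracking rows (r, s, t) with s·425 + t·225 = r:
  row A: (425, 1, 0)   [1·425 + 0·225 = 425]
  row B: (225, 0, 1)   [0·425 + 1·225 = 225]
  425 = 1·225 + 200   → row C = row A − 1·row B = (200, 1, −1)   [check: 1·425 − 1·225 = 200]
  225 = 1·200 + 25   → row D = row B − 1·row C = (25, −1, 2)   [check: −1·425 + 2·225 = 25]
  200 = 8·25 + 0   → remainder 0, stop. gcd = 25 (last nonzero row D).
So gcd(225, 425) = 25, with Bézout identity −1·425 + 2·225 = 25. Containment (⊇): the Bézout identity exhibits 25 as an element of (225, 425), giving (25) ⊆ (225, 425). Containment (⊆): since 25 | 225 and 25 | 425 (225 = 25·9, 425 = 25·17), every Z-linear combination of 225 and 425 is divisible by 25, so (225, 425) ⊆ (25). Therefore (225, 425) = (25), d = 25.

Final answer: (225, 425) = (25); d = 25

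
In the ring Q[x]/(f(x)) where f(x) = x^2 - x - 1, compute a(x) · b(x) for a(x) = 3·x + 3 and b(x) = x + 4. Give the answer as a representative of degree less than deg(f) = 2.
First multiply in Q[x] without reducing: a · b = 3·x^2 + 15·x + 12. Now divide by f(x) = x^2 - x - 1, eliminating the leading term at each step:
  leading term 3·x^2: subtract (3)·f(x) = 3·x^2 - 3·x - 3, leaving 18·x + 15
The degree is now < 2, so this is the remainder. Hence a · b ≡ 18·x + 15 in Q[x]/(f).

Final answer: a · b ≡ 18·x + 15 (mod f(x))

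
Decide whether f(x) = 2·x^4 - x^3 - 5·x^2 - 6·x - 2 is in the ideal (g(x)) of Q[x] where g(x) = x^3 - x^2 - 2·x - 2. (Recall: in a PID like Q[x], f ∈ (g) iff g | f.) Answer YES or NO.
In Q[x] the ideal (g) consists of all multiples of g, so f ∈ (g) iff g | f, i.e. iff the remainder of f on division by g is 0. Divide f by g (g is monic, so eliminate the leading term of the running remainder at each step):
  leading term 2·x^4: subtract (2·x)·g(x) = 2·x^4 - 2·x^3 - 4·x^2 - 4·x, leaving x^3 - x^2 - 2·x - 2
  leading term x^3: subtract (1)·g(x) = x^3 - x^2 - 2·x - 2, leaving 0
The remainder is 0, so f(x) = g(x) · h(x) with h(x) = 2·x + 1. Hence g | f, i.e. f ∈ (g).

Final answer: YES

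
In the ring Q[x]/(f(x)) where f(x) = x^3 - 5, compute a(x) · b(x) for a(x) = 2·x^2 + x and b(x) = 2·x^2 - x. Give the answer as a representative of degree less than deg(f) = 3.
First multiply in Q[x] without reducing: a · b = 4·x^4 - x^2. Now divide by f(x) = x^3 - 5, eliminating the leading term at each step:
  leading term 4·x^4: subtract (4·x)·f(x) = 4·x^4 - 20·x, leaving -x^2 + 20·x
The degree is now < 3, so this is the remainder. Hence a · b ≡ -x^2 + 20·x in Q[x]/(f).

Final answer: a · b ≡ -x^2 + 20·x (mod f(x))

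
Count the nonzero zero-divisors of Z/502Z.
In Z/502Z each nonzero element is either a unit (gcd with 502 is 1) or a zero-divisor (gcd > 1). The number of units is φ(502): factorise 502 = 2 · 251, so φ(502) = (2 − 1) · (251 − 1) = 1 · 250 = 250. The nonzero elements number 502 − 1 = 501. Hence the nonzero zero-divisors number 501 − 250 = 251.

Final answer: Z/502Z has 251 nonzero zero-divisors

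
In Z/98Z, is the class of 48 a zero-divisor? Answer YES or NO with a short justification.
gcd(48, 98) = 2 > 1, so 48 is not a unit in Z/98Z. In Z/nZ every nonzero non-unit is a zero-divisor: explicitly, take b = 98/gcd = 49 ≠ 0 (mod 98); then 48·49 = 2352 = 24·98, i.e. 48·49 ≡ 0 (mod 98). So 48 is a zero-divisor.

Final answer: YES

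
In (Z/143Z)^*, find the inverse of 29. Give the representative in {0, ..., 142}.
29^(−1) ≡ 74 (mod 143)

Apply the extended Euclidean algorithm to (143, 29), tracking rows (r, s, t) with s·143 + t·29 = r. Each division r_prev = q·r_cur + r_new produces the new row as (previous row) − q·(current row):
  row A: (143, 1, 0)   [1·143 + 0·29 = 143]
  row B: (29, 0, 1)   [0·143 + 1·29 = 29]
  143 = 4·29 + 27   → row C = row A − 4·row B = (27, 1, −4)   [check: 1·143 − 4·29 = 27]
  29 = 1·27 + 2   → row D = row B − 1·row C = (2, −1, 5)   [check: −1·143 + 5·29 = 2]
  27 = 13·2 + 1   → row E = row C − 13·row D = (1, 14, −69)   [check: 14·143 − 69·29 = 1]
  2 = 2·1 + 0   → remainder 0, stop. gcd = 1 (last nonzero row E).
The gcd is 1, so 29 is invertible mod 143. The last nonzero row gives 14·143 − 69·29 = 1, so t = −69. So 29^(−1) ≡ −69 ≡ 74 (mod 143). Verify: 29 · 74 = 2146 ≡ 1 (mod 143). ✓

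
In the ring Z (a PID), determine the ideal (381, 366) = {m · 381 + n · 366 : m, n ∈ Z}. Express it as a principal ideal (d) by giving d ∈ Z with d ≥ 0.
In the PID Z, (a, b) is generated by gcd(a, b). Compute gcd(381, 366) with the extended Euclidean algorithm, tracking rows (r, s, t) with s·381 + t·366 = r:
  row A: (381, 1, 0)   [1·381 + 0·366 = 381]
  row B: (366, 0, 1)   [0·381 + 1·366 = 366]
  381 = 1·366 + 15   → row C = row A − 1·row B = (15, 1, −1)   [check: 1·381 − 1·366 = 15]
  366 = 24·15 + 6   → row D = row B − 24·row C = (6, −24, 25)   [check: −24·381 + 25·366 = 6]
  15 = 2·6 + 3   → row E = row C − 2·row D = (3, 49, −51)   [check: 49·381 − 51·366 = 3]
  6 = 2·3 + 0   → remainder 0, stop. gcd = 3 (last nonzero row E).
So gcd(381, 366) = 3, with Bézout identity 49·381 − 51·366 = 3. Containment (⊇): the Bézout identity exhibits 3 as an element of (381, 366), giving (3) ⊆ (381, 366). Containment (⊆): since 3 | 381 and 3 | 366 (381 = 3·127, 366 = 3·122), every Z-linear combination of 381 and 366 is divisible by 3, so (381, 366) ⊆ (3). Therefore (381, 366) = (3), d = 3.

Final answer: (381, 366) = (3); d = 3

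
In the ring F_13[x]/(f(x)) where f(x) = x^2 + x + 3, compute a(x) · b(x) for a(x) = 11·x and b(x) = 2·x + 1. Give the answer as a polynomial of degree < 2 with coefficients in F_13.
a · b ≡ 2·x + 12 (mod f(x))

Multiply as integer polynomials: a · b = 22·x^2 + 11·x. Reducing coefficients mod 13: a · b ≡ 9·x^2 + 11·x. Now divide by f(x) = x^2 + x + 3 in F_13[x], eliminating the leading term at each step:
  leading term 9·x^2: subtract (9)·f(x) = 9·x^2 + 9·x + 1, leaving 2·x + 12 (coefficients mod 13)
The degree is now < 2, so this is the remainder. Hence a · b ≡ 2·x + 12 in F_13[x]/(f).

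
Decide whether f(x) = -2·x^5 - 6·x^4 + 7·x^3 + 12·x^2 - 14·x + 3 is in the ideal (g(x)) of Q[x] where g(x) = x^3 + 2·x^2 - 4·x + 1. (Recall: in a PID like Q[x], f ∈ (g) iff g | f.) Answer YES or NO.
YES

In Q[x] the ideal (g) consists of all multiples of g, so f ∈ (g) iff g | f, i.e. iff the remainder of f on division by g is 0. Divide f by g (g is monic, so eliminate the leading term of the running remainder at each step):
  leading term -2·x^5: subtract (-2·x^2)·g(x) = -2·x^5 - 4·x^4 + 8·x^3 - 2·x^2, leaving -2·x^4 - x^3 + 14·x^2 - 14·x + 3
  leading term -2·x^4: subtract (-2·x)·g(x) = -2·x^4 - 4·x^3 + 8·x^2 - 2·x, leaving 3·x^3 + 6·x^2 - 12·x + 3
  leading term 3·x^3: subtract (3)·g(x) = 3·x^3 + 6·x^2 - 12·x + 3, leaving 0
The remainder is 0, so f(x) = g(x) · h(x) with h(x) = -2·x^2 - 2·x + 3. Hence g | f, i.e. f ∈ (g).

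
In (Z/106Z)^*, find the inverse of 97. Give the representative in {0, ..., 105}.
Apply the extended Euclidean algorithm to (106, 97), tracking rows (r, s, t) with s·106 + t·97 = r. Each division r_prev = q·r_cur + r_new produces the new row as (previous row) − q·(current row):
  row A: (106, 1, 0)   [1·106 + 0·97 = 106]
  row B: (97, 0, 1)   [0·106 + 1·97 = 97]
  106 = 1·97 + 9   → row C = row A − 1·row B = (9, 1, −1)   [check: 1·106 − 1·97 = 9]
  97 = 10·9 + 7   → row D = row B − 10·row C = (7, −10, 11)   [check: −10·106 + 11·97 = 7]
  9 = 1·7 + 2   → row E = row C − 1·row D = (2, 11, −12)   [check: 11·106 − 12·97 = 2]
  7 = 3·2 + 1   → row F = row D − 3·row E = (1, −43, 47)   [check: −43·106 + 47·97 = 1]
  2 = 2·1 + 0   → remainder 0, stop. gcd = 1 (last nonzero row F).
The gcd is 1, so 97 is invertible mod 106. The last nonzero row gives −43·106 + 47·97 = 1, so t = 47. So 97^(−1) ≡ 47 (mod 106). Verify: 97 · 47 = 4559 ≡ 1 (mod 106). ✓

Final answer: 97^(−1) ≡ 47 (mod 106)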